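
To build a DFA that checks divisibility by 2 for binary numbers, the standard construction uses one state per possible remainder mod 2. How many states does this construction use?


Divisibility by 2 is tracked via the remainder mod 2: 0, 1, ..., 1
The construction assigns one state to each remainder
Number of remainders = 2

2


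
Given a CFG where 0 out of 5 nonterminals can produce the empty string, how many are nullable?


Nonterminals: {S, A, B, C, D}
A nonterminal is nullable if it can derive epsilon
Counting nullable nonterminals: 0
Total nullable = 0

0


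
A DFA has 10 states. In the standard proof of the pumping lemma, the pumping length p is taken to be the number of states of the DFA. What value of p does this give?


Pumping lemma for regular languages (standard proof):
Take p = |Q|, the number of DFA states.
Any string of length >= |Q| passes through |Q|+1 states while reading its first |Q| symbols,
so by pigeonhole some state repeats, giving the loop that can be pumped.
Here |Q| = 10
Therefore the proof uses p = 10

10


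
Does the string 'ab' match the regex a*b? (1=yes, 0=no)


Pattern: a*b
String: 'ab'
Pattern requires: zero or more 'a's followed by exactly one 'b'
Found 1 leading 'a's
Remaining: 'b'
Remaining is exactly 'b' -> match
Result: 1

1


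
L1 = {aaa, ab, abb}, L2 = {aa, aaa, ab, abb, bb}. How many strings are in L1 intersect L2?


L1 = {aaa, ab, abb}
L2 = {aa, aaa, ab, abb, bb}
Checking each string in L1 against L2:
  'aaa': in L2? Yes
  'ab': in L2? Yes
  'abb': in L2? Yes
Intersection = {aaa, ab, abb}
|L1 ∩ L2| = 3

3


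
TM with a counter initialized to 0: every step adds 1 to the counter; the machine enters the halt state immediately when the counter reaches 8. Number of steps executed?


Counter starts at 0. Counting sequence:
  Step 1: counter = 1
  Step 2: counter = 2
  Step 3: counter = 3
  Step 4: counter = 4
  Step 5: counter = 5
  Step 6: counter = 6
  Step 7: counter = 7
  Step 8: counter = 8
Counter reached 8 -> halt
Total steps = 8

8


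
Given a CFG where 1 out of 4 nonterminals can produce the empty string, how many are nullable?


Nonterminals: {S, A, B, C}
A nonterminal is nullable if it can derive epsilon
Counting nullable nonterminals: 1
Total nullable = 1

1


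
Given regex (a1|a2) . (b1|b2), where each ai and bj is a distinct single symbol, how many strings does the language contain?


First group: 2 alternatives
Second group: 2 alternatives
Concatenation: each choice from group 1 pairs with each from group 2
Total = 2 x 2 = 4

4


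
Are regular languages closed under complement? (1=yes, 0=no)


Regular languages are closed under all standard operations:
- Union: Yes (product construction)
- Intersection: Yes (product construction)
- Complement: Yes (swap accept/reject)
- Concatenation: Yes (NFA construction)
Operation: complement -> Closed

1


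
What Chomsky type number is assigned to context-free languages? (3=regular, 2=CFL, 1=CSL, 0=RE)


Chomsky hierarchy levels:
  Type 3: Regular (DFA/NFA/regex)
  Type 2: Context-free (PDA)
  Type 1: Context-sensitive
  Type 0: Recursively enumerable (TM)
'context-free' corresponds to Type 2

2


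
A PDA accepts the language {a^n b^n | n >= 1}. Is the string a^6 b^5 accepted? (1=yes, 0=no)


Language requires equal numbers of a's and b's
PDA pushes for each 'a', pops for each 'b'
Number of a's = 6
Number of b's = 5
6 != 5 -> Reject

0


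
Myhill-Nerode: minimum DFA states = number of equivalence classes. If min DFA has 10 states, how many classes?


Myhill-Nerode theorem:
Number of equivalence classes = number of states in minimal DFA
Minimal DFA states = 10
Therefore equivalence classes = 10

10


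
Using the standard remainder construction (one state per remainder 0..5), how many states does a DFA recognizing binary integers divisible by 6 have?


Divisibility by 6 is tracked via the remainder mod 6: 0, 1, ..., 5
The construction assigns one state to each remainder
Number of remainders = 6

6


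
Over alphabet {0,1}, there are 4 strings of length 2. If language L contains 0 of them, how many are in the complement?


Alphabet: {0,1}
String length: 2
Total strings of length 2 = 2^2 = 4
Strings in L = 0
Complement = total - |L|
= 4 - 0
= 4

4


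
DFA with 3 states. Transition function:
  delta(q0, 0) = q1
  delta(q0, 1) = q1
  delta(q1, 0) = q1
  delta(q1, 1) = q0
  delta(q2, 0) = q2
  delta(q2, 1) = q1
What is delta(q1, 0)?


Looking up transition function:
delta(q1, 0) in the table
Row: q1, Column: 0
Result: q1

q1


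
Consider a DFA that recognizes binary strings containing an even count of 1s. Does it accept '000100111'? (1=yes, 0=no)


DFA has 2 states: q_even (start, accept=yes) and q_odd
Processing string '000100111' character by character:
  Position 0: read '0', 1-count=0 -> q_even (no change)
  Position 1: read '0', 1-count=0 -> q_even (no change)
  Position 2: read '0', 1-count=0 -> q_even (no change)
  Position 3: read '1', 1-count=1 -> q_odd
  Position 4: read '0', 1-count=1 -> q_odd (no change)
  Position 5: read '0', 1-count=1 -> q_odd (no change)
  Position 6: read '1', 1-count=2 -> q_even
  Position 7: read '1', 1-count=3 -> q_odd
  Position 8: read '1', 1-count=4 -> q_even
Final state: q_even, total 1s = 4 (even); the DFA requires an even count -> accept

1


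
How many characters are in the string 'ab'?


String: 'ab'
Counting characters:
  'a' appears 1 time(s)
  'b' appears 1 time(s)
Total length = 1 + 1 = 2

2


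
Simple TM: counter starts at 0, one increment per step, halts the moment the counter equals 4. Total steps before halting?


Counter starts at 0. Counting sequence:
  Step 1: counter = 1
  Step 2: counter = 2
  Step 3: counter = 3
  Step 4: counter = 4
Counter reached 4 -> halt
Total steps = 4

4


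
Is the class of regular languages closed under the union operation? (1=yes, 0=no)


Regular languages are closed under:
- Union (DFA product construction)
- Intersection (DFA product construction)
- Complement (swap accept/reject states)
- Concatenation (NFA construction)
- Kleene star (NFA construction)
union is in this list
Therefore: closed

1


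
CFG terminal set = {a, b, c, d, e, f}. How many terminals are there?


Terminal symbols: a, b, c, d, e, f
Counting each: a (#1), b (#2), c (#3), d (#4), e (#5), f (#6)
Total = 6

6


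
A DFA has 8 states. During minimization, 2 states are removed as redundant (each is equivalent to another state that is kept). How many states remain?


Original DFA: 8 states
Redundant states removed: 2
Minimized states = original - removed
= 8 - 2
= 6

6


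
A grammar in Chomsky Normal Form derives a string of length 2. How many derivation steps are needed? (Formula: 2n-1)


Chomsky Normal Form derivation:
String length n = 2
Each step either:
  - Splits a nonterminal into two (n-1 such steps)
  - Converts a nonterminal to terminal (n such steps)
Total = (n-1) + n = 2n - 1
= 2(2) - 1
= 4 - 1
= 3

3


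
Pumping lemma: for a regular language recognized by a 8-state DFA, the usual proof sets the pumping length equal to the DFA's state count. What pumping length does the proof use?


Pumping lemma for regular languages (standard proof):
Take p = |Q|, the number of DFA states.
Any string of length >= |Q| passes through |Q|+1 states while reading its first |Q| symbols,
so by pigeonhole some state repeats, giving the loop that can be pumped.
Here |Q| = 8
Therefore the proof uses p = 8

8


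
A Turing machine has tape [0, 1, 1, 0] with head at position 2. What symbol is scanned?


Tape: [0, 1, 1, 0]
Positions: 0 1 2 3
Values:    0 1 1 0
Head at position 2
tape[2] = 1

1


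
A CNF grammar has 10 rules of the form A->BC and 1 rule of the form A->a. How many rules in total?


CNF allows two rule forms:
  A -> BC (binary): 10 rules
  A -> a (terminal): 1 rule
Total = 10 + 1 = 11

11


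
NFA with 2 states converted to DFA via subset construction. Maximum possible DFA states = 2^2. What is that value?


NFA has 2 states
Subset construction: each DFA state = subset of NFA states
Maximum subsets = 2^2
2^2 = 4

4


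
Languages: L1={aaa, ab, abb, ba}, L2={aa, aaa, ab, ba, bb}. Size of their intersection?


L1 = {aaa, ab, abb, ba}
L2 = {aa, aaa, ab, ba, bb}
Checking each string in L1 against L2:
  'aaa': in L2? Yes
  'ab': in L2? Yes
  'abb': in L2? No
  'ba': in L2? Yes
Intersection = {aaa, ab, ba}
|L1 ∩ L2| = 3

3


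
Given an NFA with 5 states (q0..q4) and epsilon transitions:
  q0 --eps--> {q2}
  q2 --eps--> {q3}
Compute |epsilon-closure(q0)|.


Starting from q0
Initialize closure = {q0}
Follow epsilon from q0 -> add q2
Follow epsilon from q2 -> add q3
Final closure: {q0, q2, q3}
Size = 3

3


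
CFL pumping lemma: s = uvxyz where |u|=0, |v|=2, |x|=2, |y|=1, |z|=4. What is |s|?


|s| = |u| + |v| + |x| + |y| + |z|
= 0 + 2 + 2 + 1 + 4
= 2 + 2 + 5
= 4 + 5
= 9

9


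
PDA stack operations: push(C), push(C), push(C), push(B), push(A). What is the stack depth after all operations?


Tracing stack operations:
  push(C) -> stack = [C], depth=1
  push(C) -> stack = [C,C], depth=2
  push(C) -> stack = [C,C,C], depth=3
  push(B) -> stack = [C,C,C,B], depth=4
  push(A) -> stack = [C,C,C,B,A], depth=5
Final depth = 5

5


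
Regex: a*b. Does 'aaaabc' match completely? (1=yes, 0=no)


Pattern: a*b
String: 'aaaabc'
Pattern requires: zero or more 'a's followed by exactly one 'b'
Found 4 leading 'a's
Remaining: 'bc'
Remaining is not 'b' -> no match
Result: 0

0


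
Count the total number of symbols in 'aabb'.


String: 'aabb'
Counting characters:
  'a' appears 2 time(s)
  'b' appears 2 time(s)
Total length = 2 + 2 = 4

4


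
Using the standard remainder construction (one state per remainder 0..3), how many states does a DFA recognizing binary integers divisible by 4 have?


Divisibility by 4 is tracked via the remainder mod 4: 0, 1, ..., 3
The construction assigns one state to each remainder
Number of remainders = 4

4


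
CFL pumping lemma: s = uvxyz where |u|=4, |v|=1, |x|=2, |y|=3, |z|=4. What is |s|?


|s| = |u| + |v| + |x| + |y| + |z|
= 4 + 1 + 2 + 3 + 4
= 5 + 2 + 7
= 7 + 7
= 14

14


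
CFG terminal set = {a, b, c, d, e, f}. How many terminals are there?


Terminal symbols: a, b, c, d, e, f
Counting each: a (#1), b (#2), c (#3), d (#4), e (#5), f (#6)
Total = 6

6


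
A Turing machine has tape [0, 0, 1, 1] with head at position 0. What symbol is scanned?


Tape: [0, 0, 1, 1]
Positions: 0 1 2 3
Values:    0 0 1 1
Head at position 0
tape[0] = 0

0


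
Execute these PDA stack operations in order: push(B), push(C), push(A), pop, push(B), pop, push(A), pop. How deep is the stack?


Tracing stack operations:
  push(B) -> stack = [B], depth=1
  push(C) -> stack = [B,C], depth=2
  push(A) -> stack = [B,C,A], depth=3
  pop -> removed A, stack = [B,C], depth=2
  push(B) -> stack = [B,C,B], depth=3
  pop -> removed B, stack = [B,C], depth=2
  push(A) -> stack = [B,C,A], depth=3
  pop -> removed A, stack = [B,C], depth=2
Final depth = 2

2


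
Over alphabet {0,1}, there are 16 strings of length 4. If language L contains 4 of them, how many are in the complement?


Alphabet: {0,1}
String length: 4
Total strings of length 4 = 2^4 = 16
Strings in L = 4
Complement = total - |L|
= 16 - 4
= 12

12


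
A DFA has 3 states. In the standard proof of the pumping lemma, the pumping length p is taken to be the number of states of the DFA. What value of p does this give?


Pumping lemma for regular languages (standard proof):
Take p = |Q|, the number of DFA states.
Any string of length >= |Q| passes through |Q|+1 states while reading its first |Q| symbols,
so by pigeonhole some state repeats, giving the loop that can be pumped.
Here |Q| = 3
Therefore the proof uses p = 3

3


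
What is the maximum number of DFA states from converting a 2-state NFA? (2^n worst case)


NFA has 2 states
Subset construction: each DFA state = subset of NFA states
Maximum subsets = 2^2
2^2 = 4

4


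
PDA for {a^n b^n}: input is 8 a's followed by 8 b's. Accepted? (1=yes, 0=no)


Language requires equal numbers of a's and b's
PDA pushes for each 'a', pops for each 'b'
Number of a's = 8
Number of b's = 8
8 == 8 -> Accept

1


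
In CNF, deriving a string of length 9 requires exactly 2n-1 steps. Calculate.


Chomsky Normal Form derivation:
String length n = 9
Each step either:
  - Splits a nonterminal into two (n-1 such steps)
  - Converts a nonterminal to terminal (n such steps)
Total = (n-1) + n = 2n - 1
= 2(9) - 1
= 18 - 1
= 17

17


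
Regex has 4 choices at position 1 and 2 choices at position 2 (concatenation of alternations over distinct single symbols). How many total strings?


First group: 4 alternatives
Second group: 2 alternatives
Concatenation: each choice from group 1 pairs with each from group 2
Total = 4 x 2 = 8

8


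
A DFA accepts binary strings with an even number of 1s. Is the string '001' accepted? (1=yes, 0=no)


DFA has 2 states: q_even (start, accept=yes) and q_odd
Processing string '001' character by character:
  Position 0: read '0', 1-count=0 -> q_even (no change)
  Position 1: read '0', 1-count=0 -> q_even (no change)
  Position 2: read '1', 1-count=1 -> q_odd
Final state: q_odd, total 1s = 1 (odd); the DFA requires an even count -> reject

0


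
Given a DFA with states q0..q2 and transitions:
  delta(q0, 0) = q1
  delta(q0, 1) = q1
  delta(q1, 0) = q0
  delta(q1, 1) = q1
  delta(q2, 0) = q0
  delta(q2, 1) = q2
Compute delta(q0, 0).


Looking up transition function:
delta(q0, 0) in the table
Row: q0, Column: 0
Result: q1

q1


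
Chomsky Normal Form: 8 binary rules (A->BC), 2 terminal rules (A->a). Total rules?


CNF allows two rule forms:
  A -> BC (binary): 8 rules
  A -> a (terminal): 2 rules
Total = 8 + 2 = 10

10


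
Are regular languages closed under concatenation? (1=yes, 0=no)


Regular languages are closed under all standard operations:
- Union: Yes (product construction)
- Intersection: Yes (product construction)
- Complement: Yes (swap accept/reject)
- Concatenation: Yes (NFA construction)
Operation: concatenation -> Closed

1


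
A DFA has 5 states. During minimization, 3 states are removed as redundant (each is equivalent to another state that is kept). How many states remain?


Original DFA: 5 states
Redundant states removed: 3
Minimized states = original - removed
= 5 - 3
= 2

2


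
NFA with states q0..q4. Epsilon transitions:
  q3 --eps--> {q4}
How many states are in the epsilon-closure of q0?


Starting from q0
Initialize closure = {q0}
q0 has no outgoing epsilon transitions -> nothing to add
Final closure: {q0}
Size = 1

1


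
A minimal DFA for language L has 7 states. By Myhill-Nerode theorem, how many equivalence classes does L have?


Myhill-Nerode theorem:
Number of equivalence classes = number of states in minimal DFA
Minimal DFA states = 7
Therefore equivalence classes = 7

7


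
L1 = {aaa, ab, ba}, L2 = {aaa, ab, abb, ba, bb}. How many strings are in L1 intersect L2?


L1 = {aaa, ab, ba}
L2 = {aaa, ab, abb, ba, bb}
Checking each string in L1 against L2:
  'aaa': in L2? Yes
  'ab': in L2? Yes
  'ba': in L2? Yes
Intersection = {aaa, ab, ba}
|L1 ∩ L2| = 3

3


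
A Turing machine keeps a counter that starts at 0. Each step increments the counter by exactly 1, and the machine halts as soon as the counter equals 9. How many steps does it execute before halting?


Counter starts at 0. Counting sequence:
  Step 1: counter = 1
  Step 2: counter = 2
  Step 3: counter = 3
  Step 4: counter = 4
  Step 5: counter = 5
  Step 6: counter = 6
  ...
  Step 9: counter = 9
Counter reached 9 -> halt
Total steps = 9

9


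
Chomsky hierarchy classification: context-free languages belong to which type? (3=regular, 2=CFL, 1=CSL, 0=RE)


Chomsky hierarchy levels:
  Type 3: Regular (DFA/NFA/regex)
  Type 2: Context-free (PDA)
  Type 1: Context-sensitive
  Type 0: Recursively enumerable (TM)
'context-free' corresponds to Type 2

2


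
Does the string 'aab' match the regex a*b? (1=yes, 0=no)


Pattern: a*b
String: 'aab'
Pattern requires: zero or more 'a's followed by exactly one 'b'
Found 2 leading 'a's
Remaining: 'b'
Remaining is exactly 'b' -> match
Result: 1

1


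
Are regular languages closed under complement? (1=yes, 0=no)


Regular languages are closed under:
- Union (DFA product construction)
- Intersection (DFA product construction)
- Complement (swap accept/reject states)
- Concatenation (NFA construction)
- Kleene star (NFA construction)
complement is in this list
Therefore: closed

1


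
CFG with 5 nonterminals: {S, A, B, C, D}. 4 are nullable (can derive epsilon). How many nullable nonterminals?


Nonterminals: {S, A, B, C, D}
A nonterminal is nullable if it can derive epsilon
Counting nullable nonterminals: 4
Total nullable = 4

4


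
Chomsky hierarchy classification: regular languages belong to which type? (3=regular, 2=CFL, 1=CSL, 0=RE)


Chomsky hierarchy levels:
  Type 3: Regular (DFA/NFA/regex)
  Type 2: Context-free (PDA)
  Type 1: Context-sensitive
  Type 0: Recursively enumerable (TM)
'regular' corresponds to Type 3

3


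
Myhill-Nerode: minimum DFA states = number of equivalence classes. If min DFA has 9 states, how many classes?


Myhill-Nerode theorem:
Number of equivalence classes = number of states in minimal DFA
Minimal DFA states = 9
Therefore equivalence classes = 9

9


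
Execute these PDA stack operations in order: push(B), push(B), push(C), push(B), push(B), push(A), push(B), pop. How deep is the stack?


Tracing stack operations:
  push(B) -> stack = [B], depth=1
  push(B) -> stack = [B,B], depth=2
  push(C) -> stack = [B,B,C], depth=3
  push(B) -> stack = [B,B,C,B], depth=4
  push(B) -> stack = [B,B,C,B,B], depth=5
  push(A) -> stack = [B,B,C,B,B,A], depth=6
  push(B) -> stack = [B,B,C,B,B,A,B], depth=7
  pop -> removed B, stack = [B,B,C,B,B,A], depth=6
Final depth = 6

6


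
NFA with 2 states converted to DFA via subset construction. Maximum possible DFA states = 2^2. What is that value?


NFA has 2 states
Subset construction: each DFA state = subset of NFA states
Maximum subsets = 2^2
2^2 = 4

4


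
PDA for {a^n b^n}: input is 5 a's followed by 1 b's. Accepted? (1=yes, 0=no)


Language requires equal numbers of a's and b's
PDA pushes for each 'a', pops for each 'b'
Number of a's = 5
Number of b's = 1
5 != 1 -> Reject

0


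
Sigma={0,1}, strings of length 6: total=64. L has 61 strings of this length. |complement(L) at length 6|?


Alphabet: {0,1}
String length: 6
Total strings of length 6 = 2^6 = 64
Strings in L = 61
Complement = total - |L|
= 64 - 61
= 3

3


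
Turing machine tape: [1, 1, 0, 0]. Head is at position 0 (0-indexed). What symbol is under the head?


Tape: [1, 1, 0, 0]
Positions: 0 1 2 3
Values:    1 1 0 0
Head at position 0
tape[0] = 1

1


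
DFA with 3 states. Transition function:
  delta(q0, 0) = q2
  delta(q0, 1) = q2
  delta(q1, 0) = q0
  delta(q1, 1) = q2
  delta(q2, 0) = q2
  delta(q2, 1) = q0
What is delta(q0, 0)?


Looking up transition function:
delta(q0, 0) in the table
Row: q0, Column: 0
Result: q2

q2


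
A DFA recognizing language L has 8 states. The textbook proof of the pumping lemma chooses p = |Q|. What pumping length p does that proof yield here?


Pumping lemma for regular languages (standard proof):
Take p = |Q|, the number of DFA states.
Any string of length >= |Q| passes through |Q|+1 states while reading its first |Q| symbols,
so by pigeonhole some state repeats, giving the loop that can be pumped.
Here |Q| = 8
Therefore the proof uses p = 8

8


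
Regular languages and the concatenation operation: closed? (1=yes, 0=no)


Regular languages are closed under all standard operations:
- Union: Yes (product construction)
- Intersection: Yes (product construction)
- Complement: Yes (swap accept/reject)
- Concatenation: Yes (NFA construction)
Operation: concatenation -> Closed

1


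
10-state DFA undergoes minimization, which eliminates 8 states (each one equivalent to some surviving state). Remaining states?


Original DFA: 10 states
Redundant states removed: 8
Minimized states = original - removed
= 10 - 8
= 2

2


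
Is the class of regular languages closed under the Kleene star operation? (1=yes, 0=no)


Regular languages are closed under:
- Union (DFA product construction)
- Intersection (DFA product construction)
- Complement (swap accept/reject states)
- Concatenation (NFA construction)
- Kleene star (NFA construction)
Kleene star is in this list
Therefore: closed

1


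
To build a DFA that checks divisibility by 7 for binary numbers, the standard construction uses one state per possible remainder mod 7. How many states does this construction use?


Divisibility by 7 is tracked via the remainder mod 7: 0, 1, ..., 6
The construction assigns one state to each remainder
Number of remainders = 7

7


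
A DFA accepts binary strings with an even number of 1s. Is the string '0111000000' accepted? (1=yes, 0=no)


DFA has 2 states: q_even (start, accept=yes) and q_odd
Processing string '0111000000' character by character:
  Position 0: read '0', 1-count=0 -> q_even (no change)
  Position 1: read '1', 1-count=1 -> q_odd
  Position 2: read '1', 1-count=2 -> q_even
  Position 3: read '1', 1-count=3 -> q_odd
  Position 4: read '0', 1-count=3 -> q_odd (no change)
  Position 5: read '0', 1-count=3 -> q_odd (no change)
  Position 6: read '0', 1-count=3 -> q_odd (no change)
  Position 7: read '0', 1-count=3 -> q_odd (no change)
  Position 8: read '0', 1-count=3 -> q_odd (no change)
  Position 9: read '0', 1-count=3 -> q_odd (no change)
Final state: q_odd, total 1s = 3 (odd); the DFA requires an even count -> reject

0


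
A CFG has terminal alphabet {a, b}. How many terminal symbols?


Terminal symbols: a, b
Counting each: a (#1), b (#2)
Total = 2

2


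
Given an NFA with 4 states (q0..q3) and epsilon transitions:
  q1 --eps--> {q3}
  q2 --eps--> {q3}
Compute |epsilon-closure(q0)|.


Starting from q0
Initialize closure = {q0}
q0 has no outgoing epsilon transitions -> nothing to add
Final closure: {q0}
Size = 1

1


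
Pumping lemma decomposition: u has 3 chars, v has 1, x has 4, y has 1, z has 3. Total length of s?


|s| = |u| + |v| + |x| + |y| + |z|
= 3 + 1 + 4 + 1 + 3
= 4 + 4 + 4
= 8 + 4
= 12

12


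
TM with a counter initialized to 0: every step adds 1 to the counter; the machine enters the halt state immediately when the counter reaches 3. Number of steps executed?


Counter starts at 0. Counting sequence:
  Step 1: counter = 1
  Step 2: counter = 2
  Step 3: counter = 3
Counter reached 3 -> halt
Total steps = 3

3


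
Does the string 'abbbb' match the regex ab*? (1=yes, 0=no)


Pattern: ab*
String: 'abbbb'
Pattern requires: exactly one 'a' followed by zero or more 'b's
First char is 'a' -> OK
Rest 'bbbb': all b's? Yes
Result: 1

1


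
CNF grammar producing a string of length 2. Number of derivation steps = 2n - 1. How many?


Chomsky Normal Form derivation:
String length n = 2
Each step either:
  - Splits a nonterminal into two (n-1 such steps)
  - Converts a nonterminal to terminal (n such steps)
Total = (n-1) + n = 2n - 1
= 2(2) - 1
= 4 - 1
= 3

3


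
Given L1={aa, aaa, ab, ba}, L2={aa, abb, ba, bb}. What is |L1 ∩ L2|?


L1 = {aa, aaa, ab, ba}
L2 = {aa, abb, ba, bb}
Checking each string in L1 against L2:
  'aa': in L2? Yes
  'aaa': in L2? No
  'ab': in L2? No
  'ba': in L2? Yes
Intersection = {aa, ba}
|L1 ∩ L2| = 2

2


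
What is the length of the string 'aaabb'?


String: 'aaabb'
Counting characters:
  'a' appears 3 time(s)
  'b' appears 2 time(s)
Total length = 3 + 2 = 5

5


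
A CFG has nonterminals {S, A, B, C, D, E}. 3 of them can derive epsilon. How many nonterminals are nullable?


Nonterminals: {S, A, B, C, D, E}
A nonterminal is nullable if it can derive epsilon
Counting nullable nonterminals: 3
Total nullable = 3

3


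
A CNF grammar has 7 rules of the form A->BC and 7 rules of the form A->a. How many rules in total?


CNF allows two rule forms:
  A -> BC (binary): 7 rules
  A -> a (terminal): 7 rules
Total = 7 + 7 = 14

14


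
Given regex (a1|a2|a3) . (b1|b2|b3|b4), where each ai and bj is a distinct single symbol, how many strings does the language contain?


First group: 3 alternatives
Second group: 4 alternatives
Concatenation: each choice from group 1 pairs with each from group 2
Total = 3 x 4 = 12

12


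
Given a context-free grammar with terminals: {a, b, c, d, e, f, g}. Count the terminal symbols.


Terminal symbols: a, b, c, d, e, f, g
Counting each: a (#1), b (#2), c (#3), d (#4), e (#5), f (#6), g (#7)
Total = 7

7


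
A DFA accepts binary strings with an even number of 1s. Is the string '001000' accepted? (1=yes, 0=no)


DFA has 2 states: q_even (start, accept=yes) and q_odd
Processing string '001000' character by character:
  Position 0: read '0', 1-count=0 -> q_even (no change)
  Position 1: read '0', 1-count=0 -> q_even (no change)
  Position 2: read '1', 1-count=1 -> q_odd
  Position 3: read '0', 1-count=1 -> q_odd (no change)
  Position 4: read '0', 1-count=1 -> q_odd (no change)
  Position 5: read '0', 1-count=1 -> q_odd (no change)
Final state: q_odd, total 1s = 1 (odd); the DFA requires an even count -> reject

0


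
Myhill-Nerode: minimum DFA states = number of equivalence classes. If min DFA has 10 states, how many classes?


Myhill-Nerode theorem:
Number of equivalence classes = number of states in minimal DFA
Minimal DFA states = 10
Therefore equivalence classes = 10

10


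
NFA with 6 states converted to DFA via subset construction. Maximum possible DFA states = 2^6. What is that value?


NFA has 6 states
Subset construction: each DFA state = subset of NFA states
Maximum subsets = 2^6
2^6 = 64

64


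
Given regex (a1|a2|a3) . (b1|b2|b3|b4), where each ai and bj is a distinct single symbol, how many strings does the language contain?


First group: 3 alternatives
Second group: 4 alternatives
Concatenation: each choice from group 1 pairs with each from group 2
Total = 3 x 4 = 12

12


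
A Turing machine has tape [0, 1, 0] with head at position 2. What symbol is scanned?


Tape: [0, 1, 0]
Positions: 0 1 2
Values:    0 1 0
Head at position 2
tape[2] = 0

0


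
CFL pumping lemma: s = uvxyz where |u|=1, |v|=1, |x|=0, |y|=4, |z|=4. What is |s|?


|s| = |u| + |v| + |x| + |y| + |z|
= 1 + 1 + 0 + 4 + 4
= 2 + 0 + 8
= 2 + 8
= 10

10


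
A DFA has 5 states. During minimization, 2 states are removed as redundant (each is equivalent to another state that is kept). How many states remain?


Original DFA: 5 states
Redundant states removed: 2
Minimized states = original - removed
= 5 - 2
= 3

3


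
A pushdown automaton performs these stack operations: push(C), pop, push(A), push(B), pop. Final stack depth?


Tracing stack operations:
  push(C) -> stack = [C], depth=1
  pop -> removed C, stack = [], depth=0
  push(A) -> stack = [A], depth=1
  push(B) -> stack = [A,B], depth=2
  pop -> removed B, stack = [A], depth=1
Final depth = 1

1


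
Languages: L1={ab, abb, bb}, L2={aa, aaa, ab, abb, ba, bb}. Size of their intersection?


L1 = {ab, abb, bb}
L2 = {aa, aaa, ab, abb, ba, bb}
Checking each string in L1 against L2:
  'ab': in L2? Yes
  'abb': in L2? Yes
  'bb': in L2? Yes
Intersection = {ab, abb, bb}
|L1 ∩ L2| = 3

3


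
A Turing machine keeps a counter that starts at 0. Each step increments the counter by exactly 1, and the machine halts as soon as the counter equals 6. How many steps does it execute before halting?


Counter starts at 0. Counting sequence:
  Step 1: counter = 1
  Step 2: counter = 2
  Step 3: counter = 3
  Step 4: counter = 4
  Step 5: counter = 5
  Step 6: counter = 6
Counter reached 6 -> halt
Total steps = 6

6


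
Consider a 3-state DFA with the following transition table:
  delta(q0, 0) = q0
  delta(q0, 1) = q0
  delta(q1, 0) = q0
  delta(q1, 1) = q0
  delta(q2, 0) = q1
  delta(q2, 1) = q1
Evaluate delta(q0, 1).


Looking up transition function:
delta(q0, 1) in the table
Row: q0, Column: 1
Result: q0

q0


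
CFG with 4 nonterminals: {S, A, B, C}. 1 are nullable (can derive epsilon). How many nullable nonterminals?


Nonterminals: {S, A, B, C}
A nonterminal is nullable if it can derive epsilon
Counting nullable nonterminals: 1
Total nullable = 1

1


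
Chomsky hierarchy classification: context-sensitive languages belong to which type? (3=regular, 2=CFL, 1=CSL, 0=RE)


Chomsky hierarchy levels:
  Type 3: Regular (DFA/NFA/regex)
  Type 2: Context-free (PDA)
  Type 1: Context-sensitive
  Type 0: Recursively enumerable (TM)
'context-sensitive' corresponds to Type 1

1


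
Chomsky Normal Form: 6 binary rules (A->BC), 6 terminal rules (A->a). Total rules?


CNF allows two rule forms:
  A -> BC (binary): 6 rules
  A -> a (terminal): 6 rules
Total = 6 + 6 = 12

12


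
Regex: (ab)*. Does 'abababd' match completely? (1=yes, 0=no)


Pattern: (ab)*
String: 'abababd'
Pattern requires: zero or more repetitions of 'ab'
Length 7 is odd -> cannot be (ab)* -> no match
Result: 0

0


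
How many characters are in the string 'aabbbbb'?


String: 'aabbbbb'
Counting characters:
  'a' appears 2 time(s)
  'b' appears 5 time(s)
Total length = 2 + 5 = 7

7


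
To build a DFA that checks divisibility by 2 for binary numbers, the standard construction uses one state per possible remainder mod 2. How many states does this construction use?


Divisibility by 2 is tracked via the remainder mod 2: 0, 1, ..., 1
The construction assigns one state to each remainder
Number of remainders = 2

2


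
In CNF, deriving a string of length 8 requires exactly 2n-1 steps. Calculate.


Chomsky Normal Form derivation:
String length n = 8
Each step either:
  - Splits a nonterminal into two (n-1 such steps)
  - Converts a nonterminal to terminal (n such steps)
Total = (n-1) + n = 2n - 1
= 2(8) - 1
= 16 - 1
= 15

15


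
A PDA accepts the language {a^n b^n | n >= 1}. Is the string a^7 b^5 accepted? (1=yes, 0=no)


Language requires equal numbers of a's and b's
PDA pushes for each 'a', pops for each 'b'
Number of a's = 7
Number of b's = 5
7 != 5 -> Reject

0


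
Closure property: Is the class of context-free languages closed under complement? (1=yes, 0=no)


CFL closure properties:
  Closed under: union, concatenation, Kleene star
  NOT closed under: intersection, complement
Operation 'complement' is in not-closed list -> No (not closed)

0


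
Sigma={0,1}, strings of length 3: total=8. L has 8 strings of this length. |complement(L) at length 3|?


Alphabet: {0,1}
String length: 3
Total strings of length 3 = 2^3 = 8
Strings in L = 8
Complement = total - |L|
= 8 - 8
= 0

0


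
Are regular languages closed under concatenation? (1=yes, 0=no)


Regular languages are closed under:
- Union (DFA product construction)
- Intersection (DFA product construction)
- Complement (swap accept/reject states)
- Concatenation (NFA construction)
- Kleene star (NFA construction)
concatenation is in this list
Therefore: closed

1


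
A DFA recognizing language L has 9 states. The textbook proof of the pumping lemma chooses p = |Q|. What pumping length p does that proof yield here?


Pumping lemma for regular languages (standard proof):
Take p = |Q|, the number of DFA states.
Any string of length >= |Q| passes through |Q|+1 states while reading its first |Q| symbols,
so by pigeonhole some state repeats, giving the loop that can be pumped.
Here |Q| = 9
Therefore the proof uses p = 9

9


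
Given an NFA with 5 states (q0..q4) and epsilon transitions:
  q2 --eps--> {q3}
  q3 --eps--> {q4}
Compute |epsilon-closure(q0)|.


Starting from q0
Initialize closure = {q0}
q0 has no outgoing epsilon transitions -> nothing to add
Final closure: {q0}
Size = 1

1


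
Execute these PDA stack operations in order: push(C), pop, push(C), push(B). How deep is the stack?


Tracing stack operations:
  push(C) -> stack = [C], depth=1
  pop -> removed C, stack = [], depth=0
  push(C) -> stack = [C], depth=1
  push(B) -> stack = [C,B], depth=2
Final depth = 2

2


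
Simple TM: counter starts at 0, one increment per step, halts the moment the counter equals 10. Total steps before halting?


Counter starts at 0. Counting sequence:
  Step 1: counter = 1
  Step 2: counter = 2
  Step 3: counter = 3
  Step 4: counter = 4
  Step 5: counter = 5
  Step 6: counter = 6
  ...
  Step 10: counter = 10
Counter reached 10 -> halt
Total steps = 10

10


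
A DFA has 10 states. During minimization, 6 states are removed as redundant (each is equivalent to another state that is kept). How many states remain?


Original DFA: 10 states
Redundant states removed: 6
Minimized states = original - removed
= 10 - 6
= 4

4


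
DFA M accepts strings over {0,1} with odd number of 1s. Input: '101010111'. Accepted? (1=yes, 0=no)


DFA has 2 states: q_even (start, accept=no) and q_odd
Processing string '101010111' character by character:
  Position 0: read '1', 1-count=1 -> q_odd
  Position 1: read '0', 1-count=1 -> q_odd (no change)
  Position 2: read '1', 1-count=2 -> q_even
  Position 3: read '0', 1-count=2 -> q_even (no change)
  Position 4: read '1', 1-count=3 -> q_odd
  Position 5: read '0', 1-count=3 -> q_odd (no change)
  Position 6: read '1', 1-count=4 -> q_even
  Position 7: read '1', 1-count=5 -> q_odd
  Position 8: read '1', 1-count=6 -> q_even
Final state: q_even, total 1s = 6 (even); the DFA requires an odd count -> reject

0


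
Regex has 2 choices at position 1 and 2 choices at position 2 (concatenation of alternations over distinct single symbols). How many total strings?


First group: 2 alternatives
Second group: 2 alternatives
Concatenation: each choice from group 1 pairs with each from group 2
Total = 2 x 2 = 4

4


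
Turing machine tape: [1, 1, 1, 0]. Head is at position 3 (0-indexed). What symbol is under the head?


Tape: [1, 1, 1, 0]
Positions: 0 1 2 3
Values:    1 1 1 0
Head at position 3
tape[3] = 0

0


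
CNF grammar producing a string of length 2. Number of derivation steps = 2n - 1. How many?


Chomsky Normal Form derivation:
String length n = 2
Each step either:
  - Splits a nonterminal into two (n-1 such steps)
  - Converts a nonterminal to terminal (n such steps)
Total = (n-1) + n = 2n - 1
= 2(2) - 1
= 4 - 1
= 3

3


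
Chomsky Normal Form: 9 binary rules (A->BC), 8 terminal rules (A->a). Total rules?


CNF allows two rule forms:
  A -> BC (binary): 9 rules
  A -> a (terminal): 8 rules
Total = 9 + 8 = 17

17


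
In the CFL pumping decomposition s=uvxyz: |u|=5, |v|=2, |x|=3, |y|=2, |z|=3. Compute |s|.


|s| = |u| + |v| + |x| + |y| + |z|
= 5 + 2 + 3 + 2 + 3
= 7 + 3 + 5
= 10 + 5
= 15

15


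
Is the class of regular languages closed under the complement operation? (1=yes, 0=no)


Regular languages are closed under:
- Union (DFA product construction)
- Intersection (DFA product construction)
- Complement (swap accept/reject states)
- Concatenation (NFA construction)
- Kleene star (NFA construction)
complement is in this list
Therefore: closed

1


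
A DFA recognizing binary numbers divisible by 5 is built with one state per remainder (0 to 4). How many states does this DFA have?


Divisibility by 5 is tracked via the remainder mod 5: 0, 1, ..., 4
The construction assigns one state to each remainder
Number of remainders = 5

5


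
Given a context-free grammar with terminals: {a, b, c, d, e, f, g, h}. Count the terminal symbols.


Terminal symbols: a, b, c, d, e, f, g, h
Counting each: a (#1), b (#2), c (#3), d (#4), e (#5), f (#6), g (#7), h (#8)
Total = 8

8


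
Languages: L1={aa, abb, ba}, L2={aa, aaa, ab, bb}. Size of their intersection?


L1 = {aa, abb, ba}
L2 = {aa, aaa, ab, bb}
Checking each string in L1 against L2:
  'aa': in L2? Yes
  'abb': in L2? No
  'ba': in L2? No
Intersection = {aa}
|L1 ∩ L2| = 1

1


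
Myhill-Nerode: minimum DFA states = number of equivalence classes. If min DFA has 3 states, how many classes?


Myhill-Nerode theorem:
Number of equivalence classes = number of states in minimal DFA
Minimal DFA states = 3
Therefore equivalence classes = 3

3


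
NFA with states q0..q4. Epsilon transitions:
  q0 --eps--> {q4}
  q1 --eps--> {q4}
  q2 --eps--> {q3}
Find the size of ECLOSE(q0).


Starting from q0
Initialize closure = {q0}
Follow epsilon from q0 -> add q4
Final closure: {q0, q4}
Size = 2

2


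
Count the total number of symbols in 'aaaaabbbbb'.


String: 'aaaaabbbbb'
Counting characters:
  'a' appears 5 time(s)
  'b' appears 5 time(s)
Total length = 5 + 5 = 10

10


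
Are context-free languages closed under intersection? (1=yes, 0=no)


CFL closure properties:
  Closed under: union, concatenation, Kleene star
  NOT closed under: intersection, complement
Operation 'intersection' is in not-closed list -> No (not closed)

0


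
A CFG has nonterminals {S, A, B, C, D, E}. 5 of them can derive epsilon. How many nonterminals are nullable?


Nonterminals: {S, A, B, C, D, E}
A nonterminal is nullable if it can derive epsilon
Counting nullable nonterminals: 5
Total nullable = 5

5


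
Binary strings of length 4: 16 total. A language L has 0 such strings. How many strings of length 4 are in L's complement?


Alphabet: {0,1}
String length: 4
Total strings of length 4 = 2^4 = 16
Strings in L = 0
Complement = total - |L|
= 16 - 0
= 16

16


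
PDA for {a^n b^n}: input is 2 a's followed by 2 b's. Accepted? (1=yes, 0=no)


Language requires equal numbers of a's and b's
PDA pushes for each 'a', pops for each 'b'
Number of a's = 2
Number of b's = 2
2 == 2 -> Accept

1


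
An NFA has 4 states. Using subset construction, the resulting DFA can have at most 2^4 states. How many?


NFA has 4 states
Subset construction: each DFA state = subset of NFA states
Maximum subsets = 2^4
2^4 = 16

16


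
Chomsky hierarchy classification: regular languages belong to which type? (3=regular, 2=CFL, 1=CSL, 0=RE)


Chomsky hierarchy levels:
  Type 3: Regular (DFA/NFA/regex)
  Type 2: Context-free (PDA)
  Type 1: Context-sensitive
  Type 0: Recursively enumerable (TM)
'regular' corresponds to Type 3

3


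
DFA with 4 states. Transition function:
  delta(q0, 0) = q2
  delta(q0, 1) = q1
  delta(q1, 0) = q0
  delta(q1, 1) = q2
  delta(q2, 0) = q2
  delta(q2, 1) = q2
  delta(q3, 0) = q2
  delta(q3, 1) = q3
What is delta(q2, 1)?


Looking up transition function:
delta(q2, 1) in the table
Row: q2, Column: 1
Result: q2

q2


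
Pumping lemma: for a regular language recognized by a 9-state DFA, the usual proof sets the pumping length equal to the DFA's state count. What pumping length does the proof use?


Pumping lemma for regular languages (standard proof):
Take p = |Q|, the number of DFA states.
Any string of length >= |Q| passes through |Q|+1 states while reading its first |Q| symbols,
so by pigeonhole some state repeats, giving the loop that can be pumped.
Here |Q| = 9
Therefore the proof uses p = 9

9


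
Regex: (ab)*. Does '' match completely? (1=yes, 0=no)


Pattern: (ab)*
String: ''
Pattern requires: zero or more repetitions of 'ab'
Pairs: []
All pairs are 'ab'? Yes
Result: 1

1


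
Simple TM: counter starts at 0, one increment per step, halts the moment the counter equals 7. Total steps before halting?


Counter starts at 0. Counting sequence:
  Step 1: counter = 1
  Step 2: counter = 2
  Step 3: counter = 3
  Step 4: counter = 4
  Step 5: counter = 5
  Step 6: counter = 6
  Step 7: counter = 7
Counter reached 7 -> halt
Total steps = 7

7


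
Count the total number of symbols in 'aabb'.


String: 'aabb'
Counting characters:
  'a' appears 2 time(s)
  'b' appears 2 time(s)
Total length = 2 + 2 = 4

4


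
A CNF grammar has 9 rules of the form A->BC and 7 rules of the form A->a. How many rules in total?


CNF allows two rule forms:
  A -> BC (binary): 9 rules
  A -> a (terminal): 7 rules
Total = 9 + 7 = 16

16
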